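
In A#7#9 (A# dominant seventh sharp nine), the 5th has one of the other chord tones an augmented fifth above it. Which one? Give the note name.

The chord tones of A#7#9 are A# C## E# G# B##.
The 5th is E#. An augmented fifth above E# is B##.
B## is the chord's 9th.

B##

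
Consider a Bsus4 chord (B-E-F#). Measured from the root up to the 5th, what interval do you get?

Root = B; 5th = F#.
From B to F# is 7 semitones, exactly the perfect fifth.

perfect fifth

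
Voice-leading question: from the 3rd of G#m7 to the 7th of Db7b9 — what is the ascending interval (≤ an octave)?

d2

The 3rd of G#m7 is B; the 7th of Db7b9 is Cb.
B up to Cb is 0 semitones, a whole step narrower than a major second, so the interval is diminished.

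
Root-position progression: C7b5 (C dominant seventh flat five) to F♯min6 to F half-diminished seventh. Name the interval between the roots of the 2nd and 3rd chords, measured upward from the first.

The roots are F♯ and F.
F♯ up to F is 11 semitones, a half step narrower than a perfect octave, so the interval is diminished.

diminished octave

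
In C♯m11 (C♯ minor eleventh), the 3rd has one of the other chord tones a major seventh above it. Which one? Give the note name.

D#

C♯ minor eleventh: C♯ E G♯ B D♯ F♯.
The 3rd is E. A major seventh above E is D♯.
D♯ is the chord's 9th.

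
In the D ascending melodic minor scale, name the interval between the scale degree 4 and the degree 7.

Spelling the D ascending melodic minor scale: D E F G A B C♯.
So we need the interval from G up to C♯.
4 letter names make it a fourth; at 6 semitones (a half step wider than perfect) the quality is augmented.

augmented fourth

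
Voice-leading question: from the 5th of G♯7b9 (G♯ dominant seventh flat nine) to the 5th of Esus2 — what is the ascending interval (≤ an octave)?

G♯7b9 (G♯ dominant seventh flat nine) has D♯ as its 5th, and Esus2 has B as its 5th.
6 letter names make it a sixth; at 8 semitones (a half step narrower than major) the quality is minor.

minor sixth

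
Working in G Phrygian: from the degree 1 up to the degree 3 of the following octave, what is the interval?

The scale runs G Ab Bb C D Eb F.
The degree 1 is G and the 3rd scale degree (up an octave) is Bb.
G up to Bb is 15 semitones, a half step narrower than a major tenth, so the interval is minor.

minor 10th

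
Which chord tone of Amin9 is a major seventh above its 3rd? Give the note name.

B

The chord tones of A minor ninth are A–C–E–G–B.
The 3rd is C. A major seventh above C is B.
B is the chord's 9th.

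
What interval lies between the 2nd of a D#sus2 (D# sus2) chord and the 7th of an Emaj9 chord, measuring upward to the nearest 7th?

The 2nd of D#sus2 (D# sus2) is E#; the 7th of Emaj9 is D#.
7 letter names make it a seventh; at 10 semitones (a half step narrower than major) the quality is minor.

minor seventh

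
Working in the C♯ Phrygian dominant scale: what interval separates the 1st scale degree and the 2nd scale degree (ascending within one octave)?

C♯ phrygian dominant: C♯ D E♯ F♯ G♯ A B.
1st scale degree = C♯; 2nd degree = D.
From C♯ to D: 1 semitone over a second = minor.

minor second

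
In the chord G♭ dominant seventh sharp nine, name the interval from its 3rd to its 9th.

The chord tones of G♭7#9 are G♭-B♭-D♭-F♭-A.
3rd = B♭; 9th = A.
From B♭ to A is 11 semitones, exactly the major seventh.

major 7th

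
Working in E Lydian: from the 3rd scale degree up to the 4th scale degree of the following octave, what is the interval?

major 9th

E lydian: E F# G# A# B C# D#.
The 3rd scale degree is G# and the 4th scale degree (up an octave) is A#.
Counting 9 letters and 14 half steps from G# gives a major ninth.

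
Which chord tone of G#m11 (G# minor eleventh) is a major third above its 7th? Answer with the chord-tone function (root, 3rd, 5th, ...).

The chord tones of G#m11 are G# B D# F# A# C#.
The 7th is F#. A major third above F# is A#.
A# is the chord's 9th.

9th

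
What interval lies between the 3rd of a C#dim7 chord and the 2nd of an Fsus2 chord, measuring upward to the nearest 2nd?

minor third

The 3rd of C#dim7 is E; the 2nd of Fsus2 is G.
3 letter names make it a third; at 3 semitones (a half step narrower than major) the quality is minor.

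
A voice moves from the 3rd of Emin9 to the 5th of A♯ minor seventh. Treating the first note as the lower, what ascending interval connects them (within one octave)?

A6

The 3rd of Emin9 is G; the 5th of A♯ minor seventh is E♯.
6 letter names make it a sixth; at 10 semitones (a half step wider than major) the quality is augmented.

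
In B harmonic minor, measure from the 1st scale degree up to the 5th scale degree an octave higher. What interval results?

B harmonic minor: B C# D E F# G A#.
1st scale degree = B; degree 5 (up an octave) = F#.
From B to F# is 19 semitones, exactly the perfect twelfth.

P12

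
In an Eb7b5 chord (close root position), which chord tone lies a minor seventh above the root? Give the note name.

Db

Spelling the chord: Eb, G, Bbb, Db.
The root is Eb. A minor seventh above Eb is Db.
Db is the chord's 7th.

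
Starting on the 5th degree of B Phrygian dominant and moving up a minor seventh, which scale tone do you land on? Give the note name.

The scale is B C D# E F# G A.
The 5th degree is F#; a minor seventh above that is E — scale degree 4.

E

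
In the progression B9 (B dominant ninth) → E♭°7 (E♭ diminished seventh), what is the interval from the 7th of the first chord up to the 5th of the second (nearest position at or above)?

The 7th of B9 (B dominant ninth) is A; the 5th of E♭°7 (E♭ diminished seventh) is B𝄫.
From A to B𝄫: 0 semitones over a second = diminished.

diminished second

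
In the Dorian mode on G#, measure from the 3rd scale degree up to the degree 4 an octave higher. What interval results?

major ninth

Spelling the Dorian mode on G#: G# A# B C# D# E# F#.
3rd scale degree = B; degree 4 (up an octave) = C#.
From B to C# is 14 semitones, exactly the major ninth.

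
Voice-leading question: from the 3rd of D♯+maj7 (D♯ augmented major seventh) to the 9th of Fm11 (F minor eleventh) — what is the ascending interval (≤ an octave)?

The 3rd of D♯+maj7 (D♯ augmented major seventh) is F𝄪; the 9th of Fm11 (F minor eleventh) is G.
2 letter names make it a second; at 0 semitones (a whole step narrower than major) the quality is diminished.

d2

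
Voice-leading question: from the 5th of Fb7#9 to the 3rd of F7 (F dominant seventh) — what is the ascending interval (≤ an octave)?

Fb7#9 has Cb as its 5th, and F7 (F dominant seventh) has A as its 3rd.
Cb up to A is 10 semitones, a half step wider than a major sixth, so the interval is augmented.

augmented sixth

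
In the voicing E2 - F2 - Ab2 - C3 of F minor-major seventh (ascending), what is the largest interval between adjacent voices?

Adjacent intervals: E2→F2 = minor second; F2→Ab2 = minor third; Ab2→C3 = major third.
The largest is Ab2 to C3, a major third (4 semitones).

major 3rd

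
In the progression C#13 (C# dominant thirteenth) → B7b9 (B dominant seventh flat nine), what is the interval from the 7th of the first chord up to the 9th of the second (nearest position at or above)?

The 7th of C#13 (C# dominant thirteenth) is B; the 9th of B7b9 (B dominant seventh flat nine) is C.
From B to C: 1 semitone over a second = minor.

minor second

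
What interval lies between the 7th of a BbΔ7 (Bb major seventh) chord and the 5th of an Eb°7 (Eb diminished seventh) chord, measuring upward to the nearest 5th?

diminished second

BbΔ7 (Bb major seventh) has A as its 7th, and Eb°7 (Eb diminished seventh) has Bbb as its 5th.
2 letter names make it a second; at 0 semitones (a whole step narrower than major) the quality is diminished.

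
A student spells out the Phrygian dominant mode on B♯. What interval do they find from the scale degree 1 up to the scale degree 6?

m6

Spelling the Phrygian dominant mode on B♯: B♯ C♯ D𝄪 E♯ F𝄪 G♯ A♯.
So we need the interval from B♯ up to G♯.
B♯ up to G♯ is 8 semitones, a half step narrower than a major sixth, so the interval is minor.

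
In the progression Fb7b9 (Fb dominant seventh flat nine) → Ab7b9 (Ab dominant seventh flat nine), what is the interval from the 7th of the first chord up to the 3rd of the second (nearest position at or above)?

Fb7b9 (Fb dominant seventh flat nine) has Ebb as its 7th, and Ab7b9 (Ab dominant seventh flat nine) has C as its 3rd.
Ebb up to C is 10 semitones, a half step wider than a major sixth, so the interval is augmented.

augmented sixth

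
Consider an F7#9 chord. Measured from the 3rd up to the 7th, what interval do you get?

The chord tones of F7#9 (F dominant seventh sharp nine) are F-A-C-Eb-G#.
The 3rd is A and the 7th is Eb.
From A to Eb: 6 semitones over a fifth = diminished.

diminished fifth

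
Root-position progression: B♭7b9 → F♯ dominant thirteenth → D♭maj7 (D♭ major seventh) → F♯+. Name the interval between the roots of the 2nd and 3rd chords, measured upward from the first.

The roots are F♯ and D♭.
From F♯ to D♭: 7 semitones over a sixth = diminished.

d6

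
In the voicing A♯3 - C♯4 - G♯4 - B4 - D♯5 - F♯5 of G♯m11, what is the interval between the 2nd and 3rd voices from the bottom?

perfect fifth

Those voices are C♯4 and G♯4.
Counting 5 letters and 7 half steps from C♯ gives a perfect fifth.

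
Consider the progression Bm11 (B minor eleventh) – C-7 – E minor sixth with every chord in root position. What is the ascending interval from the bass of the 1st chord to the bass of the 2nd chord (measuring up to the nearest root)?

m2

The roots are B and C.
From B to C: 1 semitone over a second = minor.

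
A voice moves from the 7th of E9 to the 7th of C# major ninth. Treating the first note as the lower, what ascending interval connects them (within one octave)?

augmented sixth

The 7th of E9 is D; the 7th of C# major ninth is B#.
6 letter names make it a sixth; at 10 semitones (a half step wider than major) the quality is augmented.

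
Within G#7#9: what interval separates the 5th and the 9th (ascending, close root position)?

The chord tones of G#7#9 (G# dominant seventh sharp nine) are G#, B#, D#, F#, A##.
So we need the interval from D# up to A##.
D# up to A## is 8 semitones, a half step wider than a perfect fifth, so the interval is augmented.

A5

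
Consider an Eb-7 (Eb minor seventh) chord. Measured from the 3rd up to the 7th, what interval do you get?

perfect fifth

The chord tones of Eb-7 (Eb minor seventh) are Eb, Gb, Bb, Db.
That puts Gb below Db.
Counting 5 letters and 7 half steps from Gb gives a perfect fifth.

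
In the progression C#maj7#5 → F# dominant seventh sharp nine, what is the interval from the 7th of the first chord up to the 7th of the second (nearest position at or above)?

C#maj7#5 has B# as its 7th, and F# dominant seventh sharp nine has E as its 7th.
From B# to E: 4 semitones over a fourth = diminished.

diminished 4th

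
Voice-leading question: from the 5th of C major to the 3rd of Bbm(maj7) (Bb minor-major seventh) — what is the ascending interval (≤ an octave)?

d5

The 5th of C major is G; the 3rd of Bbm(maj7) (Bb minor-major seventh) is Db.
5 letter names make it a fifth; at 6 semitones (a half step narrower than perfect) the quality is diminished.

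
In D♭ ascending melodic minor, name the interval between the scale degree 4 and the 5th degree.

major second

Spelling D♭ ascending melodic minor: D♭ E♭ F♭ G♭ A♭ B♭ C.
The scale degree 4 is G♭ and the scale degree 5 is A♭.
G♭ up to A♭ spans 2 letter names and 2 semitones — a major second.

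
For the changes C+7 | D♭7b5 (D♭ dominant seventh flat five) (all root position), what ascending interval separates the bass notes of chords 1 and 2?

minor 2nd

The roots are C and D♭.
From C to D♭: 1 semitone over a second = minor.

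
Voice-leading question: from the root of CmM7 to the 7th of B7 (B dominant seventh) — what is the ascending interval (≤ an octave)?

M6

CmM7 has C as its root, and B7 (B dominant seventh) has A as its 7th.
C up to A spans 6 letter names and 9 semitones — a major sixth.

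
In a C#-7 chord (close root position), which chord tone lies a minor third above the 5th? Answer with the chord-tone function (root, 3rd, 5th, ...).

7th

The chord tones of C# minor seventh are C#-E-G#-B.
The 5th is G#. A minor third above G# is B.
B is the chord's 7th.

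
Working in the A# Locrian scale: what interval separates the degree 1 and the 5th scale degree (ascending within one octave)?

A# locrian: A# B C# D# E F# G#.
Degree 1 = A#; 5th degree = E.
A# up to E is 6 semitones, a half step narrower than a perfect fifth, so the interval is diminished.

diminished fifth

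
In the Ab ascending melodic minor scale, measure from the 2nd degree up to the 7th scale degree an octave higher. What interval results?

Ab melodic minor: Ab Bb Cb Db Eb F G.
The 2nd degree is Bb and the scale degree 7 (up an octave) is G.
Counting 13 letters and 21 half steps from Bb gives a major thirteenth.

major thirteenth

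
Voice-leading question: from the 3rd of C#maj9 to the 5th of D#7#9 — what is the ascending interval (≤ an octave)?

perfect fourth

The 3rd of C#maj9 is E#; the 5th of D#7#9 is A#.
Counting 4 letters and 5 half steps from E# gives a perfect fourth.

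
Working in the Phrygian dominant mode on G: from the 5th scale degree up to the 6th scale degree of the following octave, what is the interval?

The scale runs G Ab B C D Eb F.
5th scale degree = D; 6th degree (up an octave) = Eb.
9 letter names make it a ninth; at 13 semitones (a half step narrower than major) the quality is minor.

m9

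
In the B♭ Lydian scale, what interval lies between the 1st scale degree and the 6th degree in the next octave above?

B♭ lydian: B♭ C D E F G A.
So we need the interval from B♭ up to G.
Counting 13 letters and 21 half steps from B♭ gives a major thirteenth.

major thirteenth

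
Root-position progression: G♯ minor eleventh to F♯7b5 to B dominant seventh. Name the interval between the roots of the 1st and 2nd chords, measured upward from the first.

The roots are G♯ and F♯.
From G♯ to F♯: 10 semitones over a seventh = minor.

m7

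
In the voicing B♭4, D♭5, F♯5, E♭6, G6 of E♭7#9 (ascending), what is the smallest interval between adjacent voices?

minor 3rd

Adjacent intervals: B♭4→D♭5 = minor third; D♭5→F♯5 = augmented third; F♯5→E♭6 = diminished seventh; E♭6→G6 = major third.
The smallest is B♭4 to D♭5, a minor third (3 semitones).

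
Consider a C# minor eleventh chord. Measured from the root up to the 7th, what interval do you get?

minor 7th

C#m11 is spelled C#–E–G#–B–D#–F#.
So we need the interval from C# up to B.
7 letter names make it a seventh; at 10 semitones (a half step narrower than major) the quality is minor.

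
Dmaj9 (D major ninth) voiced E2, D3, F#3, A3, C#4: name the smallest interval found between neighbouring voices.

minor 3rd

Adjacent intervals: E2→D3 = minor seventh; D3→F#3 = major third; F#3→A3 = minor third; A3→C#4 = major third.
The smallest is F#3 to A3, a minor third (3 semitones).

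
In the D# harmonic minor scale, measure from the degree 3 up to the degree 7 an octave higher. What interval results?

D# harmonic minor: D# E# F# G# A# B C##.
Degree 3 = F#; degree 7 (up an octave) = C##.
From F# to C##: 20 semitones over a twelfth = augmented.

augmented twelfth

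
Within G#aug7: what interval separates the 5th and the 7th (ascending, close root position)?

diminished third

G#+7 is spelled G# B# D## F#.
5th = D##; 7th = F#.
From D## to F#: 2 semitones over a third = diminished.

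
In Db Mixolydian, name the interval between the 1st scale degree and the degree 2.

major 2nd

Spelling Db Mixolydian: Db Eb F Gb Ab Bb Cb.
So we need the interval from Db up to Eb.
From Db to Eb is 2 semitones, exactly the major second.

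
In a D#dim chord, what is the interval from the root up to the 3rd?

D# diminished is spelled D#-F#-A.
Root = D#; 3rd = F#.
3 letter names make it a third; at 3 semitones (a half step narrower than major) the quality is minor.

minor third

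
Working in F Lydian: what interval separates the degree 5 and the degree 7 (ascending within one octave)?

major 3rd

The scale runs F G A B C D E.
So we need the interval from C up to E.
C up to E spans 3 letter names and 4 semitones — a major third.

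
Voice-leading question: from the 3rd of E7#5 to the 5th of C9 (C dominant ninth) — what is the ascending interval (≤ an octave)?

diminished 8th

E7#5 has G# as its 3rd, and C9 (C dominant ninth) has G as its 5th.
From G# to G: 11 semitones over an octave = diminished.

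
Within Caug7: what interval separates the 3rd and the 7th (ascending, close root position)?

diminished 5th

C augmented seventh is spelled C-E-G♯-B♭.
The 3rd is E and the 7th is B♭.
5 letter names make it a fifth; at 6 semitones (a half step narrower than perfect) the quality is diminished.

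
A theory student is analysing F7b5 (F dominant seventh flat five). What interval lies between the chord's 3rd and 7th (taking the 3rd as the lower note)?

diminished fifth

Spelling the chord: F–A–C♭–E♭.
That puts A below E♭.
A up to E♭ is 6 semitones, a half step narrower than a perfect fifth, so the interval is diminished.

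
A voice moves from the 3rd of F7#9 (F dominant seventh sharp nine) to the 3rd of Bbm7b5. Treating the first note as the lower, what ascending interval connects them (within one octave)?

F7#9 (F dominant seventh sharp nine) has A as its 3rd, and Bbm7b5 has Db as its 3rd.
A up to Db is 4 semitones, a half step narrower than a perfect fourth, so the interval is diminished.

d4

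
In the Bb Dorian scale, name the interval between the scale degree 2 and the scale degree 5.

Bb dorian: Bb C Db Eb F G Ab.
So we need the interval from C up to F.
From C to F is 5 semitones, exactly the perfect fourth.

perfect fourth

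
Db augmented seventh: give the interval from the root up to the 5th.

augmented fifth

Dbaug7: Db-F-A-Cb.
The root is Db and the 5th is A.
From Db to A: 8 semitones over a fifth = augmented.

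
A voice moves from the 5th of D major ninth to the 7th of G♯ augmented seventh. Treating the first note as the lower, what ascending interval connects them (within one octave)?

major sixth

D major ninth has A as its 5th, and G♯ augmented seventh has F♯ as its 7th.
Counting 6 letters and 9 half steps from A gives a major sixth.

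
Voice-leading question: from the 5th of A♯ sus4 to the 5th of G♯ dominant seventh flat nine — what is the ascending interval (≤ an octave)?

A♯ sus4 has E♯ as its 5th, and G♯ dominant seventh flat nine has D♯ as its 5th.
7 letter names make it a seventh; at 10 semitones (a half step narrower than major) the quality is minor.

minor seventh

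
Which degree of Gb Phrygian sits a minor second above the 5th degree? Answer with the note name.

Ebb

The scale is Gb Abb Bbb Cb Db Ebb Fb.
The 5th degree is Db; a minor second above that is Ebb — scale degree 6.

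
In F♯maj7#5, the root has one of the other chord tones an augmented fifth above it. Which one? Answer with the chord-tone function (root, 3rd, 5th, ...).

5th

Spelling the chord: F♯–A♯–C𝄪–E♯.
The root is F♯. An augmented fifth above F♯ is C𝄪.
C𝄪 is the chord's 5th.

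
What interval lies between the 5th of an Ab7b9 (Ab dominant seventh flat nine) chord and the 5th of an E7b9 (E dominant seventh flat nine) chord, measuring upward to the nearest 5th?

Ab7b9 (Ab dominant seventh flat nine) has Eb as its 5th, and E7b9 (E dominant seventh flat nine) has B as its 5th.
From Eb to B: 8 semitones over a fifth = augmented.

augmented 5th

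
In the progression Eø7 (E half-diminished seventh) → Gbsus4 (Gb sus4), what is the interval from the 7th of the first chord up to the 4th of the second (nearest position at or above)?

The 7th of Eø7 (E half-diminished seventh) is D; the 4th of Gbsus4 (Gb sus4) is Cb.
From D to Cb: 9 semitones over a seventh = diminished.

diminished seventh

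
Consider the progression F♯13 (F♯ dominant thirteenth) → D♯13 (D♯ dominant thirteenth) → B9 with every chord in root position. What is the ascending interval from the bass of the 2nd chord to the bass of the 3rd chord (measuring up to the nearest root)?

The roots are D♯ and B.
From D♯ to B: 8 semitones over a sixth = minor.

minor 6th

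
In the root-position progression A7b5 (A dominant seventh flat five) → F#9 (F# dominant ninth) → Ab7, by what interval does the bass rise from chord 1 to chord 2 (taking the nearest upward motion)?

major sixth

The roots are A and F#.
Counting 6 letters and 9 half steps from A gives a major sixth.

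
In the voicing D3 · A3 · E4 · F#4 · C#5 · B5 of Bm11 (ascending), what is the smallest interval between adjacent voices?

major 2nd

Adjacent intervals: D3→A3 = perfect fifth; A3→E4 = perfect fifth; E4→F#4 = major second; F#4→C#5 = perfect fifth; C#5→B5 = minor seventh.
The smallest is E4 to F#4, a major second (2 semitones).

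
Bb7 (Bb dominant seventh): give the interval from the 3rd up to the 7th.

diminished 5th

The chord tones of Bb7 are Bb, D, F, Ab.
3rd = D; 7th = Ab.
D up to Ab is 6 semitones, a half step narrower than a perfect fifth, so the interval is diminished.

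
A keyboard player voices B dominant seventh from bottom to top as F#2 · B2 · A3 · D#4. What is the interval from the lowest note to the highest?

major thirteenth

The outer voices are F#2 and D#4.
F# up to D# spans 13 letter names and 21 semitones — a major thirteenth.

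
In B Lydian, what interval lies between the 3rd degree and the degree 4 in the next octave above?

Spelling B Lydian: B C# D# E# F# G# A#.
That puts D# below E#.
Counting 9 letters and 14 half steps from D# gives a major ninth.

major 9th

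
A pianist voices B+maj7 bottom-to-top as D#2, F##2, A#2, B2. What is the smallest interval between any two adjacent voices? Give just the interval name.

minor second

Adjacent intervals: D#2→F##2 = major third; F##2→A#2 = minor third; A#2→B2 = minor second.
The smallest is A#2 to B2, a minor second (1 semitone).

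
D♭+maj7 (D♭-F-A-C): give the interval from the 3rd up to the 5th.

major third

The 3rd is F and the 5th is A.
From F to A is 4 semitones, exactly the major third.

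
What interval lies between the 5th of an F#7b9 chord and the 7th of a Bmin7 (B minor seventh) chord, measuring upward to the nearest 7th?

The 5th of F#7b9 is C#; the 7th of Bmin7 (B minor seventh) is A.
6 letter names make it a sixth; at 8 semitones (a half step narrower than major) the quality is minor.

minor sixth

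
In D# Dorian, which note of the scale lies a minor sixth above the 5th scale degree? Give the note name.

The scale is D# E# F# G# A# B# C#.
The 5th scale degree is A#; a minor sixth above that is F# — scale degree 3.

F#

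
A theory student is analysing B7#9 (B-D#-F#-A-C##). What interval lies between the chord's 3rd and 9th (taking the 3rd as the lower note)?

So we need the interval from D# up to C##.
D# up to C## spans 7 letter names and 11 semitones — a major seventh.

major seventh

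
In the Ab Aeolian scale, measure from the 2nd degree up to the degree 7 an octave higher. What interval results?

The scale runs Ab Bb Cb Db Eb Fb Gb.
2nd degree = Bb; 7th scale degree (up an octave) = Gb.
From Bb to Gb: 20 semitones over a thirteenth = minor.

minor thirteenth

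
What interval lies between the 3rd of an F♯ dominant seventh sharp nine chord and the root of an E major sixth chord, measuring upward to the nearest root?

The 3rd of F♯ dominant seventh sharp nine is A♯; the root of E major sixth is E.
From A♯ to E: 6 semitones over a fifth = diminished.

diminished fifth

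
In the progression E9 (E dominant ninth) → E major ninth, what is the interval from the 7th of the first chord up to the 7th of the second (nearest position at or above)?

A1

The 7th of E9 (E dominant ninth) is D; the 7th of E major ninth is D#.
D up to D# is 1 semitone, a half step wider than a perfect unison, so the interval is augmented.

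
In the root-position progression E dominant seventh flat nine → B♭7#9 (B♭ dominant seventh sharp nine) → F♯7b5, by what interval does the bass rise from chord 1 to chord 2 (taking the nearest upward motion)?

d5

The roots are E and B♭.
5 letter names make it a fifth; at 6 semitones (a half step narrower than perfect) the quality is diminished.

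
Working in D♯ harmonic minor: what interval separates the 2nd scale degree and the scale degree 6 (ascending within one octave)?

diminished fifth

Spelling D♯ harmonic minor: D♯ E♯ F♯ G♯ A♯ B C𝄪.
The 2nd scale degree is E♯ and the scale degree 6 is B.
5 letter names make it a fifth; at 6 semitones (a half step narrower than perfect) the quality is diminished.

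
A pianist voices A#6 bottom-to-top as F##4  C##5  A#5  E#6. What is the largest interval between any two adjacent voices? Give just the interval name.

Adjacent intervals: F##4→C##5 = perfect fifth; C##5→A#5 = minor sixth; A#5→E#6 = perfect fifth.
The largest is C##5 to A#5, a minor sixth (8 semitones).

minor sixth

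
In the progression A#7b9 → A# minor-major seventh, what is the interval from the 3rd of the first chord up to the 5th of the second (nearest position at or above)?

m3

A#7b9 has C## as its 3rd, and A# minor-major seventh has E# as its 5th.
3 letter names make it a third; at 3 semitones (a half step narrower than major) the quality is minor.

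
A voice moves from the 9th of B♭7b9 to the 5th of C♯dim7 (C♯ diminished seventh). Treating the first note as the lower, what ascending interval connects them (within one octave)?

augmented fifth

The 9th of B♭7b9 is C♭; the 5th of C♯dim7 (C♯ diminished seventh) is G.
C♭ up to G is 8 semitones, a half step wider than a perfect fifth, so the interval is augmented.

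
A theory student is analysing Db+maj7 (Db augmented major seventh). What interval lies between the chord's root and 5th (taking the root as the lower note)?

The chord tones of Dbmaj7#5 are Db F A C.
The root is Db and the 5th is A.
5 letter names make it a fifth; at 8 semitones (a half step wider than perfect) the quality is augmented.

augmented fifth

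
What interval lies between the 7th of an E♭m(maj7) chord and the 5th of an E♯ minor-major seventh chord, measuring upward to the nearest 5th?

The 7th of E♭m(maj7) is D; the 5th of E♯ minor-major seventh is B♯.
6 letter names make it a sixth; at 10 semitones (a half step wider than major) the quality is augmented.

augmented 6th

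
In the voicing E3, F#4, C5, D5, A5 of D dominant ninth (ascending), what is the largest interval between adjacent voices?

Adjacent intervals: E3→F#4 = major ninth; F#4→C5 = diminished fifth; C5→D5 = major second; D5→A5 = perfect fifth.
The largest is E3 to F#4, a major ninth (14 semitones).

major ninth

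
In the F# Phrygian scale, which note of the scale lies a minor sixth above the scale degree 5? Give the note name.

The scale is F# G A B C# D E.
The scale degree 5 is C#; a minor sixth above that is A — scale degree 3.

A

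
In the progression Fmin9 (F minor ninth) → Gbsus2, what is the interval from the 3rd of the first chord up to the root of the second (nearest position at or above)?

The 3rd of Fmin9 (F minor ninth) is Ab; the root of Gbsus2 is Gb.
Ab up to Gb is 10 semitones, a half step narrower than a major seventh, so the interval is minor.

minor 7th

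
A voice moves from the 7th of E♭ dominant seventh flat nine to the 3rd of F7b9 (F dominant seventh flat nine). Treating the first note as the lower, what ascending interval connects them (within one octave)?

E♭ dominant seventh flat nine has D♭ as its 7th, and F7b9 (F dominant seventh flat nine) has A as its 3rd.
From D♭ to A: 8 semitones over a fifth = augmented.

augmented 5th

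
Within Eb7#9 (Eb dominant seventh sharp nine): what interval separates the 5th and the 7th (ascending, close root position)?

m3

Eb dominant seventh sharp nine is spelled Eb-G-Bb-Db-F#.
So we need the interval from Bb up to Db.
Bb up to Db is 3 semitones, a half step narrower than a major third, so the interval is minor.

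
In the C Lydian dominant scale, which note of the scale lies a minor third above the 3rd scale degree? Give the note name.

G

The scale is C D E F# G A Bb.
The 3rd scale degree is E; a minor third above that is G — scale degree 5.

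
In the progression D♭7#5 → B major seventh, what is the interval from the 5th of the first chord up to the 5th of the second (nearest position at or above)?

major sixth

D♭7#5 has A as its 5th, and B major seventh has F♯ as its 5th.
Counting 6 letters and 9 half steps from A gives a major sixth.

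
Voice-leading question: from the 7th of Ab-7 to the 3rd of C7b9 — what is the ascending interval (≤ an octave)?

augmented 6th

The 7th of Ab-7 is Gb; the 3rd of C7b9 is E.
Gb up to E is 10 semitones, a half step wider than a major sixth, so the interval is augmented.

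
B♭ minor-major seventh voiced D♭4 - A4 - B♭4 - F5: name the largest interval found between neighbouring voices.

Adjacent intervals: D♭4→A4 = augmented fifth; A4→B♭4 = minor second; B♭4→F5 = perfect fifth.
The largest is D♭4 to A4, an augmented fifth (8 semitones).

augmented fifth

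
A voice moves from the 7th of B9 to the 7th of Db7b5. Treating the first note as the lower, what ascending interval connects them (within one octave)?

B9 has A as its 7th, and Db7b5 has Cb as its 7th.
A up to Cb is 2 semitones, a whole step narrower than a major third, so the interval is diminished.

diminished third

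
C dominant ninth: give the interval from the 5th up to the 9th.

perfect fifth

Spelling the chord: C, E, G, Bb, D.
The 5th is G and the 9th is D.
Counting 5 letters and 7 half steps from G gives a perfect fifth.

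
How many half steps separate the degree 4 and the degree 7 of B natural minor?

The scale is B C# D E F# G A.
E up to A is a perfect fourth — 5 semitones.

5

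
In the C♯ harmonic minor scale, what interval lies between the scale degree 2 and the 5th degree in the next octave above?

The scale runs C♯ D♯ E F♯ G♯ A B♯.
So we need the interval from D♯ up to G♯.
D♯ up to G♯ spans 11 letter names and 17 semitones — a perfect eleventh.

perfect eleventh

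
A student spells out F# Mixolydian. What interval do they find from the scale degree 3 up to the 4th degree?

m2

F# mixolydian: F# G# A# B C# D# E.
Scale degree 3 = A#; 4th scale degree = B.
A# up to B is 1 semitone, a half step narrower than a major second, so the interval is minor.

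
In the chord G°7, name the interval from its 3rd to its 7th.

d5

Spelling the chord: G, Bb, Db, Fb.
3rd = Bb; 7th = Fb.
5 letter names make it a fifth; at 6 semitones (a half step narrower than perfect) the quality is diminished.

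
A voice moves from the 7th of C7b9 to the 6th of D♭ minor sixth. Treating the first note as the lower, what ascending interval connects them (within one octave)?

The 7th of C7b9 is B♭; the 6th of D♭ minor sixth is B♭.
B♭ up to B♭ spans 1 letter names and 0 semitones — a perfect unison.

perfect unison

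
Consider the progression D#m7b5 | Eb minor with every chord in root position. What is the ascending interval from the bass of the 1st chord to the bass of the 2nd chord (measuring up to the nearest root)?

d2

The roots are D# and Eb.
2 letter names make it a second; at 0 semitones (a whole step narrower than major) the quality is diminished.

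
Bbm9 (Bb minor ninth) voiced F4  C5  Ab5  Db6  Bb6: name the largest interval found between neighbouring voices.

Adjacent intervals: F4→C5 = perfect fifth; C5→Ab5 = minor sixth; Ab5→Db6 = perfect fourth; Db6→Bb6 = major sixth.
The largest is Db6 to Bb6, a major sixth (9 semitones).

M6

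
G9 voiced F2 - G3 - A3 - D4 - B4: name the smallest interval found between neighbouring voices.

major 2nd

Adjacent intervals: F2→G3 = major ninth; G3→A3 = major second; A3→D4 = perfect fourth; D4→B4 = major sixth.
The smallest is G3 to A3, a major second (2 semitones).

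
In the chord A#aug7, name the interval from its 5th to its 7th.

The chord tones of A#7#5 are A#-C##-E##-G#.
So we need the interval from E## up to G#.
From E## to G#: 2 semitones over a third = diminished.

diminished third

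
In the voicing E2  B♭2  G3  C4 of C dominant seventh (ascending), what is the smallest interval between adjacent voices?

perfect fourth

Adjacent intervals: E2→B♭2 = diminished fifth; B♭2→G3 = major sixth; G3→C4 = perfect fourth.
The smallest is G3 to C4, a perfect fourth (5 semitones).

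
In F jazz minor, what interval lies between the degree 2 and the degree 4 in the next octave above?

The scale runs F G A♭ B♭ C D E.
So we need the interval from G up to B♭.
G up to B♭ is 15 semitones, a half step narrower than a major tenth, so the interval is minor.

m10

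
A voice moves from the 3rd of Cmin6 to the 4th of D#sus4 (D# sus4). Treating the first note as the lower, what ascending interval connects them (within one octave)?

Cmin6 has Eb as its 3rd, and D#sus4 (D# sus4) has G# as its 4th.
3 letter names make it a third; at 5 semitones (a half step wider than major) the quality is augmented.

A3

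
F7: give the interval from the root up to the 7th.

The chord tones of F7 are F-A-C-E♭.
That puts F below E♭.
From F to E♭: 10 semitones over a seventh = minor.

minor seventh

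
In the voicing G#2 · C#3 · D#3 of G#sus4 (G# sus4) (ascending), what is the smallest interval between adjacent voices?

Adjacent intervals: G#2→C#3 = perfect fourth; C#3→D#3 = major second.
The smallest is C#3 to D#3, a major second (2 semitones).

M2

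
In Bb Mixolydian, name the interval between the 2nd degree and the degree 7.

Bb mixolydian: Bb C D Eb F G Ab.
So we need the interval from C up to Ab.
6 letter names make it a sixth; at 8 semitones (a half step narrower than major) the quality is minor.

minor 6th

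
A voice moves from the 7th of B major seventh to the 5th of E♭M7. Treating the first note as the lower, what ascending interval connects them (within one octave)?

diminished second

The 7th of B major seventh is A♯; the 5th of E♭M7 is B♭.
A♯ up to B♭ is 0 semitones, a whole step narrower than a major second, so the interval is diminished.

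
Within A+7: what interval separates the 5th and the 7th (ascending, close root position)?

diminished third

Spelling the chord: A-C♯-E♯-G.
5th = E♯; 7th = G.
E♯ up to G is 2 semitones, a whole step narrower than a major third, so the interval is diminished.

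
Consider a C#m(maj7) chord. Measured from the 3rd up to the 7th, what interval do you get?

augmented 5th

Spelling the chord: C#, E, G#, B#.
So we need the interval from E up to B#.
5 letter names make it a fifth; at 8 semitones (a half step wider than perfect) the quality is augmented.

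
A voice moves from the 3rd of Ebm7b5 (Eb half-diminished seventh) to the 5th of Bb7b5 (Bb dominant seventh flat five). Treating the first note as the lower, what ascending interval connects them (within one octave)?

Ebm7b5 (Eb half-diminished seventh) has Gb as its 3rd, and Bb7b5 (Bb dominant seventh flat five) has Fb as its 5th.
From Gb to Fb: 10 semitones over a seventh = minor.

minor seventh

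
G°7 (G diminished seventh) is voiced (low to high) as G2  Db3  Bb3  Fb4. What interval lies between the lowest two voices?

diminished fifth

Those voices are G2 and Db3.
From G to Db: 6 semitones over a fifth = diminished.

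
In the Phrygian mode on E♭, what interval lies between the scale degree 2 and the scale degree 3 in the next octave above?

major ninth

The scale runs E♭ F♭ G♭ A♭ B♭ C♭ D♭.
The scale degree 2 is F♭ and the 3rd scale degree (up an octave) is G♭.
F♭ up to G♭ spans 9 letter names and 14 semitones — a major ninth.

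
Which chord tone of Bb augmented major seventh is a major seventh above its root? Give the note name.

A

Spelling the chord: Bb-D-F#-A.
The root is Bb. A major seventh above Bb is A.
A is the chord's 7th.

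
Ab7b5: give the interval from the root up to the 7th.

minor seventh

The chord tones of Ab7b5 (Ab dominant seventh flat five) are Ab-C-Ebb-Gb.
That puts Ab below Gb.
From Ab to Gb: 10 semitones over a seventh = minor.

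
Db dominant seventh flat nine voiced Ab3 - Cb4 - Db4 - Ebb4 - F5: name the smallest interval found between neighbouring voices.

Adjacent intervals: Ab3→Cb4 = minor third; Cb4→Db4 = major second; Db4→Ebb4 = minor second; Ebb4→F5 = augmented ninth.
The smallest is Db4 to Ebb4, a minor second (1 semitone).

minor 2nd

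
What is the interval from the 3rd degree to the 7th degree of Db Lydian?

P5

The scale runs Db Eb F G Ab Bb C.
So we need the interval from F up to C.
From F to C is 7 semitones, exactly the perfect fifth.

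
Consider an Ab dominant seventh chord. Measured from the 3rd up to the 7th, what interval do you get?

Ab7 (Ab dominant seventh) is spelled Ab, C, Eb, Gb.
The 3rd is C and the 7th is Gb.
5 letter names make it a fifth; at 6 semitones (a half step narrower than perfect) the quality is diminished.

diminished fifth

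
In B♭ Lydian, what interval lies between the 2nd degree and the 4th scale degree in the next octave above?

major 10th

Spelling B♭ Lydian: B♭ C D E F G A.
That puts C below E.
From C to E is 16 semitones, exactly the major tenth.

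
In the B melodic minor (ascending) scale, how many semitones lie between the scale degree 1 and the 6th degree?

9

The scale is B C# D E F# G# A#.
B up to G# is a major sixth — 9 semitones.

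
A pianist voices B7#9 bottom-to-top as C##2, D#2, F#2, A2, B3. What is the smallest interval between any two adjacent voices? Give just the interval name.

m2

Adjacent intervals: C##2→D#2 = minor second; D#2→F#2 = minor third; F#2→A2 = minor third; A2→B3 = major ninth.
The smallest is C##2 to D#2, a minor second (1 semitone).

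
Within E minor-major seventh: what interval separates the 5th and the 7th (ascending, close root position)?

major third

The chord tones of E minor-major seventh are E–G–B–D#.
So we need the interval from B up to D#.
B up to D# spans 3 letter names and 4 semitones — a major third.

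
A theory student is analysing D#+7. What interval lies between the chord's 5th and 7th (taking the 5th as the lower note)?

diminished third

D#+7 (D# augmented seventh) is spelled D#-F##-A##-C#.
5th = A##; 7th = C#.
From A## to C#: 2 semitones over a third = diminished.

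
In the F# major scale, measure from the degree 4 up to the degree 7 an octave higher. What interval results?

The scale runs F# G# A# B C# D# E#.
So we need the interval from B up to E#.
From B to E#: 18 semitones over an eleventh = augmented.

augmented 11th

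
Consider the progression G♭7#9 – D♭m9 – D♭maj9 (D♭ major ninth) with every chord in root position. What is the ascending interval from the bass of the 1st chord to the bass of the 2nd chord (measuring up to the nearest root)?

P5

The roots are G♭ and D♭.
From G♭ to D♭ is 7 semitones, exactly the perfect fifth.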